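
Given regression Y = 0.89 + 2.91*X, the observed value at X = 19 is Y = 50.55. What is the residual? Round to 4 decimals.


Fitted value at X = 19 is yhat = 0.89 + 2.91*19 = 56.1800.
Residual = 50.55 - 56.1800 = -5.6300.

-5.6300


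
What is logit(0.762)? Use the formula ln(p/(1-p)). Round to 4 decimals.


1 - p = 0.238.
p/(1-p) = 3.2017.
logit = ln(3.2017) = 1.1637.

1.1637


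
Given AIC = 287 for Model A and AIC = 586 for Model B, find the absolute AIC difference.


Absolute difference = |287 - 586| = 299.
The model with lower AIC (A) is preferred.

299


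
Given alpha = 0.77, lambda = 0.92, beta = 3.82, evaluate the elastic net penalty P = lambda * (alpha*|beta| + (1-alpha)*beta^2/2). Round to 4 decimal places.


alpha * |beta| = 0.77 * 3.82 = 2.9414.
(1-alpha) * beta^2/2 = 0.23 * 14.5924/2 = 1.6781.
Total = 0.92 * (2.9414 + 1.6781) = 4.2500.

4.2500


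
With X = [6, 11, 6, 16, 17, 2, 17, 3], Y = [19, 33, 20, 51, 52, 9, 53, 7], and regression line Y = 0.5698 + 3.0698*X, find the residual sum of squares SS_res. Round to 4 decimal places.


For each point, residual = actual - predicted.
Residuals: [0.0114, -1.3376, 1.0114, 1.3134, -0.7564, 2.2906, 0.2436, -2.7792].
Sum of squared residuals = 18.1395.

18.1395


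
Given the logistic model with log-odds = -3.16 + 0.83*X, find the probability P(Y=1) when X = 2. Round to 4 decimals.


Compute z = -3.16 + (0.83)(2) = -1.5000.
exp(-z) = 4.4817.
P = 1/(1 + 4.4817) = 0.1824.

0.1824


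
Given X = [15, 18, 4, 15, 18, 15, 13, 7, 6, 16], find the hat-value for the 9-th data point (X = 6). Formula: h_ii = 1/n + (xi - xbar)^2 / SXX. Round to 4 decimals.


Compute xbar = 12.7000 with n = 10 observations.
SXX = 236.1000.
Leverage = 1/10 + (6 - 12.7000)^2/236.1000 = 0.2901.

0.2901


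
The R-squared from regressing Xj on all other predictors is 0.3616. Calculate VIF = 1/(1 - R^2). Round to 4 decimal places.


Using VIF = 1/(1 - R^2_j):
1 - 0.3616 = 0.6384.
VIF = 1.5664.

1.5664


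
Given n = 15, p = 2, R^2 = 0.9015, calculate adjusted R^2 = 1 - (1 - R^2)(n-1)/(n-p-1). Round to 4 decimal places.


Using the formula:
(1 - 0.9015) = 0.0985.
Multiply by 14/12: 0.0985 * 14 = 1.3790, then 1.3790 / 12 = 0.1149.
Adj R^2 = 1 - 0.1149 = 0.8851.

0.8851


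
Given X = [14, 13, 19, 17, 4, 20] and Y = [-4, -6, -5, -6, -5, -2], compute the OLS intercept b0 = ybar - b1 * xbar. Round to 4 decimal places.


The slope is b1 = 0.0885.
Sample means are xbar = 14.5000 and ybar = -4.6667.
Intercept: b0 = -4.6667 - (0.0885)(14.5000) = -5.9499.

-5.9499


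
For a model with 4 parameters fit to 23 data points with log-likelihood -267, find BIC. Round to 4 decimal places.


k * ln(n) = 4 * ln(23) = 4 * 3.135494 = 12.541976.
-2 * loglik = -2 * (-267) = 534.
BIC = 12.541976 + 534 = 546.541976, which rounds to 546.5420.

546.5420


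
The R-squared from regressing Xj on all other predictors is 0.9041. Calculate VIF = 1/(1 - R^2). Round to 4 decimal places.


VIF = 1 / (1 - 0.9041).
= 1 / 0.0959 = 10.4275.

10.4275


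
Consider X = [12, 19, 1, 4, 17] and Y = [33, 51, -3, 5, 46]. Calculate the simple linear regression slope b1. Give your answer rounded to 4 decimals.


Calculate xbar = 10.6000, ybar = 26.4000.
S_xx = 249.2000, S_xy = 764.8000.
Using b1 = S_xy / S_xx = 764.8000 / 249.2000, we get b1 = 3.0690.

3.0690


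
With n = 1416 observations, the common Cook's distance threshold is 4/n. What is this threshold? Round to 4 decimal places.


Using the rule of thumb:
Threshold = 4 / 1416 = 0.0028.

0.0028


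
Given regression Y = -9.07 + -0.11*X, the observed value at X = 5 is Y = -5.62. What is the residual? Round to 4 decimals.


Predicted = -9.07 + -0.11 * 5 = -9.6200.
Residual = -5.62 - -9.6200 = 4.0000.

4.0000


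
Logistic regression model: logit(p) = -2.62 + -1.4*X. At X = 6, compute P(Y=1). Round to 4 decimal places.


Linear predictor: z = -2.62 + -1.4 * 6 = -11.0200.
P = 1/(1 + exp(11.0200)) = 1/(1 + 61083.6796) = 0.0000.

0.0000


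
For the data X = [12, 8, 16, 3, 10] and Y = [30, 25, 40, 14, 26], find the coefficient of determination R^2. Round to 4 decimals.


Fit the OLS line: b0 = 8.0970, b1 = 1.9289.
SSres = 6.7306.
SStot = 352.0000.
R^2 = 1 - 6.7306/352.0000 = 0.9809.

0.9809


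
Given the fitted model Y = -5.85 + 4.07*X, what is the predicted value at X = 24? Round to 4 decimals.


Predicted value:
Y = -5.85 + (4.07)(24) = -5.85 + 97.6800 = 91.8300.

91.8300


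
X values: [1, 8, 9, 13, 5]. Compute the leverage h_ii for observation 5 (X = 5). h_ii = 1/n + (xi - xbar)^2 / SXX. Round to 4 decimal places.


Compute xbar = 7.2000 with n = 5 observations.
SXX = 80.8000.
Leverage = 1/5 + (5 - 7.2000)^2/80.8000 = 0.2599.

0.2599


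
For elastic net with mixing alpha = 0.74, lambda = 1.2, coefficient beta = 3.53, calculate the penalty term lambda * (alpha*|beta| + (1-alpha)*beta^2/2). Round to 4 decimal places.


L1 component = 0.74 * |3.53| = 2.6122.
L2 component = 0.26 * 3.53^2 / 2 = 1.6199.
Penalty = 1.2 * (2.6122 + 1.6199) = 1.2 * 4.2321 = 5.0785.

5.0785


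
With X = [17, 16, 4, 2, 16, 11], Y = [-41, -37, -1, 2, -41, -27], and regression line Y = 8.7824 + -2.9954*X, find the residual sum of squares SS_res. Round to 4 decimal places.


Predicted values from Y = 8.7824 + -2.9954*X.
Residuals: [1.1394, 2.1440, 2.1992, -0.7916, -1.8560, -2.8330].
SSres = 22.8287.

22.8287


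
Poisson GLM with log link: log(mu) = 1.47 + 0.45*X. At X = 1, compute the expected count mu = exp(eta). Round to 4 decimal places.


eta = 1.47 + 0.45 * 1 = 1.9200.
mu = exp(1.9200) = 6.8210.

6.8210


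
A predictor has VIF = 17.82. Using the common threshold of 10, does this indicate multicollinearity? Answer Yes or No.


Compare VIF = 17.82 to the threshold of 10.
17.82 >= 10, so the answer is Yes.

Yes


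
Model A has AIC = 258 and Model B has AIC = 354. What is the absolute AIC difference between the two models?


Compute |258 - 354| = 96.
Model A has the smaller AIC.

96


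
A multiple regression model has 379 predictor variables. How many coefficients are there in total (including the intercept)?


Each predictor gets one coefficient, plus one intercept.
Total parameters = 379 + 1 = 380.

380


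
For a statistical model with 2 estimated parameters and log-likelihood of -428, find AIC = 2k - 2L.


Compute:
2k = 2*2 = 4.
-2*loglik = -2*(-428) = 856.
AIC = 4 + 856 = 860.

860


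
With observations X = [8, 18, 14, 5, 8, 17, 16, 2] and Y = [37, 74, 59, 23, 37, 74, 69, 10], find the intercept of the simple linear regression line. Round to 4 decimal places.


First find the slope: b1 = 4.0709.
Means: xbar = 11.0000, ybar = 47.8750.
b0 = ybar - b1 * xbar = 47.8750 - 4.0709 * 11.0000 = 3.0955.

3.0955


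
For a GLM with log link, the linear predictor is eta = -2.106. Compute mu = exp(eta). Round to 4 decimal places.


mu = exp(eta) = exp(-2.106).
= 0.1217.

0.1217


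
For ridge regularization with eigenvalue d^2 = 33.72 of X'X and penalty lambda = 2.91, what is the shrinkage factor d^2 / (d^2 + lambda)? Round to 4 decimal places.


d^2 + lambda = 33.72 + 2.91 = 36.6300.
Shrinkage factor = 33.72/36.6300 = 0.9206.

0.9206


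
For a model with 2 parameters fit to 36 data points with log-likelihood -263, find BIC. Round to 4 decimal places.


ln(36) = 3.583519.
k * ln(n) = 2 * 3.583519 = 7.167038.
-2L = 526.
BIC = 7.167038 + 526 = 533.167038, which rounds to 533.1670.

533.1670


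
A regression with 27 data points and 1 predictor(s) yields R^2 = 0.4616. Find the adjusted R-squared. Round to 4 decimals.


Adjusted R^2 = 1 - (1 - R^2) * (n-1)/(n-p-1).
(1 - R^2) = 0.5384.
(n-1)/(n-p-1) = 26/25.
(1 - R^2) * (n-1) = 0.5384 * 26 = 13.9984.
Divide by (n-p-1): 13.9984 / 25 = 0.5599.
Adj R^2 = 1 - 0.5599 = 0.4401.

0.4401


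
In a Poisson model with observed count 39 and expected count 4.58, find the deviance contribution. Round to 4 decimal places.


First: ln(39/4.58) = 2.141863.
Then: 39 * 2.141863 = 83.532657.
y - mu = 39 - 4.58 = 34.42.
D = 2(83.532657 - 34.42) = 98.225314, which rounds to 98.2253.

98.2253


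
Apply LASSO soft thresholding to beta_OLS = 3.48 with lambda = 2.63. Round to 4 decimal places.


Check: |3.48| = 3.48 vs lambda = 2.63.
Since |beta| > lambda, coefficient = sign(beta)*(|beta| - lambda) = 0.8500.
Soft-thresholded coefficient = 0.8500.

0.8500


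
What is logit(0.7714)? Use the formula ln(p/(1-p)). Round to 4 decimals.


The odds are p/(1-p) = 0.7714 / 0.2286 = 3.3745.
logit(p) = ln(3.3745) = 1.2162.

1.2162


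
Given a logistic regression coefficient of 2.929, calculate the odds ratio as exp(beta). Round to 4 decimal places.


The odds ratio is computed as:
OR = e^(2.929) = 18.7089.

18.7089


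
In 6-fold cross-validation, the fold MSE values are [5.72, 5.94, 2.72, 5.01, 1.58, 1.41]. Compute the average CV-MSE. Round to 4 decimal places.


Total MSE across folds = 22.3800.
CV-MSE = 22.3800/6 = 3.7300.

3.7300


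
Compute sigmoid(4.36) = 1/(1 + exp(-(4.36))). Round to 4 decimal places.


Compute exp(-4.3600) = 0.0128.
Sigmoid = 1 / (1 + 0.0128) = 1 / 1.0128 = 0.9874.

0.9874


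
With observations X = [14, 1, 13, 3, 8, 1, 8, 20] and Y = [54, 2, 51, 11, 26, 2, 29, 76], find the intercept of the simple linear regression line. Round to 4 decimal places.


First find the slope: b1 = 3.9340.
Means: xbar = 8.5000, ybar = 31.3750.
b0 = ybar - b1 * xbar = 31.3750 - 3.9340 * 8.5000 = -2.0644.

-2.0644


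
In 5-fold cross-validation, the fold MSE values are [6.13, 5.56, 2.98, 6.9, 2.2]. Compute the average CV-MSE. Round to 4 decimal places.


Add all fold MSEs: 23.7700.
Divide by k = 5: 23.7700/5 = 4.7540.

4.7540


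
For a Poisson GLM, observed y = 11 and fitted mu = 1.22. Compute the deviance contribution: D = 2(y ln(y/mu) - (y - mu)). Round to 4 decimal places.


Compute y*ln(y/mu) = 11*ln(11/1.22) = 11*2.199044 = 24.189484.
y - mu = 9.78.
D = 2*(24.189484 - (9.78)) = 28.818968, which rounds to 28.8190.

28.8190


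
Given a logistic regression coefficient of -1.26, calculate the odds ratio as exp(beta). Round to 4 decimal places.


exp(-1.26) = 0.2837.
So the odds ratio is 0.2837.

0.2837


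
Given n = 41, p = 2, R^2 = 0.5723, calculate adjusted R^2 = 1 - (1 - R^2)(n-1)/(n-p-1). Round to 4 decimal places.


Adjusted R^2 = 1 - (1 - R^2) * (n-1)/(n-p-1).
(1 - R^2) = 0.4277.
(n-1)/(n-p-1) = 40/38.
(1 - R^2) * (n-1) = 0.4277 * 40 = 17.1080.
Divide by (n-p-1): 17.1080 / 38 = 0.4502.
Adj R^2 = 1 - 0.4502 = 0.5498.

0.5498


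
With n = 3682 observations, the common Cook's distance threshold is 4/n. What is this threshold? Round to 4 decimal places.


Using the rule of thumb:
Threshold = 4 / 3682 = 0.0011.

0.0011


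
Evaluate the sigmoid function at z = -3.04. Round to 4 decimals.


exp(3.0400) = 20.9052.
1 + exp(-z) = 21.9052.
sigmoid = 1/21.9052 = 0.0457.

0.0457


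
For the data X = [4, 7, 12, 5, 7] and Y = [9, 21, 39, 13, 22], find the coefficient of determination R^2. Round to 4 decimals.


Fit the OLS line: b0 = -5.3579, b1 = 3.7368.
SSres = 2.1684.
SStot = 532.8000.
R^2 = 1 - 2.1684/532.8000 = 0.9959.

0.9959


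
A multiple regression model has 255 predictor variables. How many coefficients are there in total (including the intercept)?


Total coefficients = number of predictors + 1 (for the intercept).
= 255 + 1 = 256.

256


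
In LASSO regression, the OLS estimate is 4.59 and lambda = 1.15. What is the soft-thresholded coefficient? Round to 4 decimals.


Absolute value: |4.59| = 4.59.
Compare to lambda = 1.15.
Since |beta| > lambda, coefficient = sign(beta)*(|beta| - lambda) = 3.4400.

3.4400


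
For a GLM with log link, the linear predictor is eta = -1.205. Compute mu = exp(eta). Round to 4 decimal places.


Apply the inverse link:
mu = e^-1.205 = 0.2997.

0.2997


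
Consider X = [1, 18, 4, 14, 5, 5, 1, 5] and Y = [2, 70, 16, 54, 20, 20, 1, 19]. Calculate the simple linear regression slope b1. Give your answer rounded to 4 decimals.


The sample means are xbar = 6.6250 and ybar = 25.2500.
Compute S_xx = 261.8750 and S_xy = 1039.7500.
Slope b1 = S_xy / S_xx = 1039.7500 / 261.8750 = 3.9704.

3.9704


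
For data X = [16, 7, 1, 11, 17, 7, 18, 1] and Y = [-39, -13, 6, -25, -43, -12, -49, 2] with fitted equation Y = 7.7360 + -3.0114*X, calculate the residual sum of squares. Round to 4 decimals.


Predicted values from Y = 7.7360 + -3.0114*X.
Residuals: [1.4464, 0.3438, 1.2754, 0.3894, 0.4578, 1.3438, -2.5308, -2.7246].
SSres = 19.8323.

19.8323


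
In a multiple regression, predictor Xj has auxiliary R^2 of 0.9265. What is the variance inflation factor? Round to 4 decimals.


Using VIF = 1/(1 - R^2_j):
1 - 0.9265 = 0.0735.
VIF = 13.6054.

13.6054


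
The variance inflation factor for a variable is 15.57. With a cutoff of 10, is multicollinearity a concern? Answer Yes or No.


The threshold is 10.
VIF = 15.57 is >= 10.
Multicollinearity indication: Yes.

Yes


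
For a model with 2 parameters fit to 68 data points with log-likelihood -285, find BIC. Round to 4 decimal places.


k * ln(n) = 2 * ln(68) = 2 * 4.219508 = 8.439016.
-2 * loglik = -2 * (-285) = 570.
BIC = 8.439016 + 570 = 578.439016, which rounds to 578.4390.

578.4390


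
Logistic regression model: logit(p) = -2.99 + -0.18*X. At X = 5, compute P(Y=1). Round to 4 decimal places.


z = -2.99 + -0.18 * 5 = -3.8900.
Sigmoid: P = 1 / (1 + exp(3.8900)) = 0.0200.

0.0200


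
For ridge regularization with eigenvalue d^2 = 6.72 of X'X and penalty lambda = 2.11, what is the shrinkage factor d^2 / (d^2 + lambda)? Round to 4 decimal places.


Denominator = d^2 + lambda = 6.72 + 2.11 = 8.8300.
Shrinkage = 6.72 / 8.8300 = 0.7610.

0.7610


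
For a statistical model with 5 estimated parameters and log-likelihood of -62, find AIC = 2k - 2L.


Compute:
2k = 2*5 = 10.
-2*loglik = -2*(-62) = 124.
AIC = 10 + 124 = 134.

134


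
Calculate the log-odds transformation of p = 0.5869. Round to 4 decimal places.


Compute the odds: 0.5869/0.4131 = 1.4207.
Take the natural log: ln(1.4207) = 0.3512.

0.3512


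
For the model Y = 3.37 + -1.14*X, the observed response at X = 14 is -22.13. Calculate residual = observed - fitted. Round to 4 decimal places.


Fitted value at X = 14 is yhat = 3.37 + -1.14*14 = -12.5900.
Residual = -22.13 - -12.5900 = -9.5400.

-9.5400


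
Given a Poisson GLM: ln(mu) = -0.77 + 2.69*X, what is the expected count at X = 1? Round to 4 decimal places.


Linear predictor: eta = -0.77 + (2.69)(1) = 1.9200.
Expected count: mu = exp(1.9200) = 6.8210.

6.8210


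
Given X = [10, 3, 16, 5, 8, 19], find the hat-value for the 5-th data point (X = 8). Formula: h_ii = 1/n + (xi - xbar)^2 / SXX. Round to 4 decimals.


Compute xbar = 10.1667 with n = 6 observations.
SXX = 194.8333.
Leverage = 1/6 + (8 - 10.1667)^2/194.8333 = 0.1908.

0.1908


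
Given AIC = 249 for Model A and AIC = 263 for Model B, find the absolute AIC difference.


|AIC_A - AIC_B| = |249 - 263| = 14.
Model A is preferred (lower AIC).

14


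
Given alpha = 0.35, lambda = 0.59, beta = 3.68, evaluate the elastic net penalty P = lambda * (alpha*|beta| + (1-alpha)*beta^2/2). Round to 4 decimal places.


alpha * |beta| = 0.35 * 3.68 = 1.2880.
(1-alpha) * beta^2/2 = 0.65 * 13.5424/2 = 4.4013.
Total = 0.59 * (1.2880 + 4.4013) = 3.3567.

3.3567


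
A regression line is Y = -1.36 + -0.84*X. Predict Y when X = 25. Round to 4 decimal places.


Substitute X = 25 into the equation:
Y = -1.36 + -0.84 * 25 = -1.36 + -21.0000 = -22.3600.

-22.3600


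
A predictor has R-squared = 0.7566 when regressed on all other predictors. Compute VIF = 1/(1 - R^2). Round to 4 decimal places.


Denominator: 1 - 0.7566 = 0.2434.
VIF = 1 / 0.2434 = 4.1085.

4.1085


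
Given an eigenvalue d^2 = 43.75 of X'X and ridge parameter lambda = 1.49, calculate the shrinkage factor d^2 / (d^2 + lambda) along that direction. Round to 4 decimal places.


Compute the denominator: 43.75 + 1.49 = 45.2400.
Shrinkage factor = 43.75 / 45.2400 = 0.9671.

0.9671


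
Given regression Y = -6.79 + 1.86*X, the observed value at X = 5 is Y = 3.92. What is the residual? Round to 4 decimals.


Compute yhat = -6.79 + (1.86)(5) = 2.5100.
Residual = actual - predicted = 3.92 - 2.5100 = 1.4100.

1.4100


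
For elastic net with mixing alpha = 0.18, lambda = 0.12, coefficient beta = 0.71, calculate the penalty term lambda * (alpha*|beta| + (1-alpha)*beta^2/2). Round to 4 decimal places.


Compute:
L1 = 0.18 * 0.71 = 0.1278.
L2 = 0.82 * 0.71^2 / 2 = 0.2067.
Penalty = 0.12 * (0.1278 + 0.2067) = 0.0401.

0.0401


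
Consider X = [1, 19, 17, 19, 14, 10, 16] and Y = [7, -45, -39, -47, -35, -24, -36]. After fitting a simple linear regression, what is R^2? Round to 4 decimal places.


After computing the OLS fit (b0=7.8776, b1=-2.8557):
SSres = 31.7021, SStot = 2049.4286.
R^2 = 1 - 31.7021/2049.4286 = 0.9845.

0.9845


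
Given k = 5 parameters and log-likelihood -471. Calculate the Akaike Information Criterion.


Compute:
2k = 2*5 = 10.
-2*loglik = -2*(-471) = 942.
AIC = 10 + 942 = 952.

952


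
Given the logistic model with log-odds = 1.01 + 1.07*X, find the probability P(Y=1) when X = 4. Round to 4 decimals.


z = 1.01 + 1.07 * 4 = 5.2900.
Sigmoid: P = 1 / (1 + exp(-5.2900)) = 0.9950.

0.9950


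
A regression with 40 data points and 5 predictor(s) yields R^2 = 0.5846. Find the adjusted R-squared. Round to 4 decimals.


Plug in: Adj R^2 = 1 - (1 - 0.5846) * 39/34.
= 1 - 0.4154 * 39/34
= 1 - 16.2006 / 34
= 1 - 0.4765 = 0.5235.

0.5235


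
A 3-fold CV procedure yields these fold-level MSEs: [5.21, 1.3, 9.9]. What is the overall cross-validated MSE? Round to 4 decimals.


Total MSE across folds = 16.4100.
CV-MSE = 16.4100/3 = 5.4700.

5.4700


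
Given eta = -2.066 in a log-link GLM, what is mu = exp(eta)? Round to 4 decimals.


mu = exp(eta) = exp(-2.066).
= 0.1267.

0.1267


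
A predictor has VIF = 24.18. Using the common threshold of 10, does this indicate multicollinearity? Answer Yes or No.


The threshold is 10.
VIF = 24.18 is >= 10.
Multicollinearity indication: Yes.

Yes


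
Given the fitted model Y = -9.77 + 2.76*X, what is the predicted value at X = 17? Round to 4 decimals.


Predicted value:
Y = -9.77 + (2.76)(17) = -9.77 + 46.9200 = 37.1500.

37.1500


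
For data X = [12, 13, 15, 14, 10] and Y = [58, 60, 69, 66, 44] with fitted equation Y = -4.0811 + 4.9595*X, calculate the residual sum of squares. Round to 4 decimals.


For each point, residual = actual - predicted.
Residuals: [2.5671, -0.3924, -1.3114, 0.6481, -1.5139].
Sum of squared residuals = 11.1757.

11.1757


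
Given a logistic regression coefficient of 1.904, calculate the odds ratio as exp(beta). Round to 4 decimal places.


The odds ratio is computed as:
OR = e^(1.904) = 6.7127.

6.7127


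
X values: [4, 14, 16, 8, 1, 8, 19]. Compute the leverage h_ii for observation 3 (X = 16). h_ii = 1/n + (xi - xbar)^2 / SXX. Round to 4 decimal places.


Compute xbar = 10.0000 with n = 7 observations.
SXX = 258.0000.
Leverage = 1/7 + (16 - 10.0000)^2/258.0000 = 0.2824.

0.2824


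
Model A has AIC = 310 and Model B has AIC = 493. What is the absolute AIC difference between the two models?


Compute |310 - 493| = 183.
Model A has the smaller AIC.

183


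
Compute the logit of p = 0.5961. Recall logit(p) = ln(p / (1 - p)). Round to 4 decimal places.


1 - p = 0.4039.
p/(1-p) = 1.4759.
logit = ln(1.4759) = 0.3892.

0.3892


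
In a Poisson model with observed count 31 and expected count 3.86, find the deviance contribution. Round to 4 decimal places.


y/mu = 31/3.86 = 8.031088 (approx.), and ln(31/3.86) = 2.083320.
y * ln(y/mu) = 31 * 2.083320 = 64.582920.
y - mu = 27.14.
D = 2 * (64.582920 - 27.14) = 74.885840, which rounds to 74.8858.

74.8858


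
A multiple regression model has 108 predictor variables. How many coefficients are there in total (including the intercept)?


Each predictor gets one coefficient, plus one intercept.
Total parameters = 108 + 1 = 109.

109


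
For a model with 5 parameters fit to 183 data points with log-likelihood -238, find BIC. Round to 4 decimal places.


Compute k*ln(n) = 5*ln(183) = 5*5.209486 = 26.047430.
Then -2*loglik = 476.
BIC = 26.047430 + 476 = 502.047430, which rounds to 502.0474.

502.0474


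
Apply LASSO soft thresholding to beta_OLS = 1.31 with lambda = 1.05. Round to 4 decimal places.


Absolute value: |1.31| = 1.31.
Compare to lambda = 1.05.
Since |beta| > lambda, coefficient = sign(beta)*(|beta| - lambda) = 0.2600.

0.2600


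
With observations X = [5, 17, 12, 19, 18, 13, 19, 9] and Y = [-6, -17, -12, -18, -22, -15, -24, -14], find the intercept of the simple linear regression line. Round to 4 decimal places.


The slope is b1 = -1.0000.
Sample means are xbar = 14.0000 and ybar = -16.0000.
Intercept: b0 = -16.0000 - (-1.0000)(14.0000) = -2.0000.

-2.0000


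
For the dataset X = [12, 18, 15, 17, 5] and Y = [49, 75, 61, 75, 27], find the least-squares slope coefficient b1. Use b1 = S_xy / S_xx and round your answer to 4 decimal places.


First compute the means: xbar = 13.4000, ybar = 57.4000.
Then S_xx = sum((xi - xbar)^2) = 109.2000.
S_xy = sum((xi - xbar)(yi - ybar)) = 417.2000.
b1 = S_xy / S_xx = 417.2000 / 109.2000 = 3.8205.

3.8205


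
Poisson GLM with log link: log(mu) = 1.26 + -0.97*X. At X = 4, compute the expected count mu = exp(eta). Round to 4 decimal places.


Compute eta = 1.26 + -0.97 * 4 = -2.6200.
Apply inverse link: mu = e^-2.6200 = 0.0728.

0.0728


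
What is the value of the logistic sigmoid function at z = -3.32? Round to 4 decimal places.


Compute exp(3.3200) = 27.6604.
Sigmoid = 1 / (1 + 27.6604) = 1 / 28.6604 = 0.0349.

0.0349


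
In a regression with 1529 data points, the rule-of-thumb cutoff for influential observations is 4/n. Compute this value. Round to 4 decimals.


Using the rule of thumb:
Threshold = 4 / 1529 = 0.0026.

0.0026


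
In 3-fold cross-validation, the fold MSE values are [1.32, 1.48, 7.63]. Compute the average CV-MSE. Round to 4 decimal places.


Add all fold MSEs: 10.4300.
Divide by k = 3: 10.4300/3 = 3.4767.

3.4767


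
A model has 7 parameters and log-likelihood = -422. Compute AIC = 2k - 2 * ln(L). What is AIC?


AIC = 2*7 - 2*(-422).
= 14 + 844 = 858.

858


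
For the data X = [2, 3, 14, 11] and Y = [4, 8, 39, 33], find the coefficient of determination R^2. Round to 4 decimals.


Fit the OLS line: b0 = -1.2143, b1 = 2.9619.
SSres = 4.8476.
SStot = 926.0000.
R^2 = 1 - 4.8476/926.0000 = 0.9948.

0.9948


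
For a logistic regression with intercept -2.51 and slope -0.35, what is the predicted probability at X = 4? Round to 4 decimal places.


Compute z = -2.51 + (-0.35)(4) = -3.9100.
exp(-z) = 49.8990.
P = 1/(1 + 49.8990) = 0.0196.

0.0196


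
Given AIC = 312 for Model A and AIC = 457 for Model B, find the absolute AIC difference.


Absolute difference = |312 - 457| = 145.
The model with lower AIC (A) is preferred.

145


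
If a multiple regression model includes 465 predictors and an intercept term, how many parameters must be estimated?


Each predictor gets one coefficient, plus one intercept.
Total parameters = 465 + 1 = 466.

466


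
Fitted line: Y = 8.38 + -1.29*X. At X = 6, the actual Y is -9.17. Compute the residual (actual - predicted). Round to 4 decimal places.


Predicted = 8.38 + -1.29 * 6 = 0.6400.
Residual = -9.17 - 0.6400 = -9.8100.

-9.8100


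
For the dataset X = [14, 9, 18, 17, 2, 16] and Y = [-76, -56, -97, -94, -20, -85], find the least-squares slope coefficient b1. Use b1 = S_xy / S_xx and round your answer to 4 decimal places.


First compute the means: xbar = 12.6667, ybar = -71.3333.
Then S_xx = sum((xi - xbar)^2) = 187.3333.
S_xy = sum((xi - xbar)(yi - ybar)) = -890.6667.
b1 = S_xy / S_xx = -890.6667 / 187.3333 = -4.7544.

-4.7544


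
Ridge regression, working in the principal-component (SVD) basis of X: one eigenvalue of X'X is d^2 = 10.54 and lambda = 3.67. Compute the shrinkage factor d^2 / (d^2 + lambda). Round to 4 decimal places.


d^2 + lambda = 10.54 + 3.67 = 14.2100.
Shrinkage factor = 10.54/14.2100 = 0.7417.

0.7417


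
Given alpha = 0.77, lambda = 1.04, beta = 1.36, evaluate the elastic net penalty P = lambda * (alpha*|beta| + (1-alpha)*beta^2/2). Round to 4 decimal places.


alpha * |beta| = 0.77 * 1.36 = 1.0472.
(1-alpha) * beta^2/2 = 0.23 * 1.8496/2 = 0.2127.
Total = 1.04 * (1.0472 + 0.2127) = 1.3103.

1.3103


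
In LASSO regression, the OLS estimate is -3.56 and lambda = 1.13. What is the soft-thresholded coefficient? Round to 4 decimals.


Check: |-3.56| = 3.56 vs lambda = 1.13.
Since |beta| > lambda, coefficient = sign(beta)*(|beta| - lambda) = -2.4300.
Soft-thresholded coefficient = -2.4300.

-2.4300


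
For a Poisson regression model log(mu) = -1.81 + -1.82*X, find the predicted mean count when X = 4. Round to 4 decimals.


Linear predictor: eta = -1.81 + (-1.82)(4) = -9.0900.
Expected count: mu = exp(-9.0900) = 0.0001.

0.0001


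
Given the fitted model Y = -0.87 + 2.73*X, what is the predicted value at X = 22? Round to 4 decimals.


Plug X = 22 into Y = -0.87 + 2.73*X:
Y = -0.87 + 60.0600 = 59.1900.

59.1900


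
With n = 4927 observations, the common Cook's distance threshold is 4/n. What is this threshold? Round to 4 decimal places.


The threshold is 4/n.
4/4927 = 0.0008.

0.0008


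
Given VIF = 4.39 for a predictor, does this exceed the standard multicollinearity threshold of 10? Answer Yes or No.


The threshold is 10.
VIF = 4.39 is < 10.
Multicollinearity indication: No.

No


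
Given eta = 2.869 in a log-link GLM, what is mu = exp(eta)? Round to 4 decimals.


Apply the inverse link:
mu = e^2.869 = 17.6194.

17.6194


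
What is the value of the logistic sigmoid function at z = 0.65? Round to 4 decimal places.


exp(-0.6500) = 0.5220.
1 + exp(-z) = 1.5220.
sigmoid = 1/1.5220 = 0.6570.

0.6570


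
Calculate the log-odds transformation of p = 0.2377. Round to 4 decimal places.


Compute the odds: 0.2377/0.7623 = 0.3118.
Take the natural log: ln(0.3118) = -1.1653.

-1.1653


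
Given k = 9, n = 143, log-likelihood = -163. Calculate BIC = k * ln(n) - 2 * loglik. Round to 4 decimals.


k * ln(n) = 9 * ln(143) = 9 * 4.962845 = 44.665605.
-2 * loglik = -2 * (-163) = 326.
BIC = 44.665605 + 326 = 370.665605, which rounds to 370.6656.

370.6656


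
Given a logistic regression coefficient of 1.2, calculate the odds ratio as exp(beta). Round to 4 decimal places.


exp(1.2) = 3.3201.
So the odds ratio is 3.3201.

3.3201


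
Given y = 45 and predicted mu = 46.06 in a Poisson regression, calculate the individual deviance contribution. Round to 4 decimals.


Compute y*ln(y/mu) = 45*ln(45/46.06) = 45*-0.023282 = -1.047690.
y - mu = -1.06.
D = 2*(-1.047690 - (-1.06)) = 0.024620, which rounds to 0.0246.

0.0246


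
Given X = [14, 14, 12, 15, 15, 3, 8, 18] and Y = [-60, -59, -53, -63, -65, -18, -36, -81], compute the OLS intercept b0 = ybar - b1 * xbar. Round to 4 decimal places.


The slope is b1 = -4.0467.
Sample means are xbar = 12.3750 and ybar = -54.3750.
Intercept: b0 = -54.3750 - (-4.0467)(12.3750) = -4.2969.

-4.2969


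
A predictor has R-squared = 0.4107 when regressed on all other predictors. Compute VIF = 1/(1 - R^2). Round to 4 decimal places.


VIF = 1 / (1 - 0.4107).
= 1 / 0.5893 = 1.6969.

1.6969


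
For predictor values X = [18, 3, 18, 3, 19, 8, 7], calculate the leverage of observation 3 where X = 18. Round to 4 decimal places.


Compute xbar = 10.8571 with n = 7 observations.
SXX = 314.8571.
Leverage = 1/7 + (18 - 10.8571)^2/314.8571 = 0.3049.

0.3049


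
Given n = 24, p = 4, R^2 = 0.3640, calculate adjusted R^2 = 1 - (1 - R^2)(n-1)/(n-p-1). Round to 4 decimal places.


Plug in: Adj R^2 = 1 - (1 - 0.3640) * 23/19.
= 1 - 0.6360 * 23/19
= 1 - 14.6280 / 19
= 1 - 0.7699 = 0.2301.

0.2301


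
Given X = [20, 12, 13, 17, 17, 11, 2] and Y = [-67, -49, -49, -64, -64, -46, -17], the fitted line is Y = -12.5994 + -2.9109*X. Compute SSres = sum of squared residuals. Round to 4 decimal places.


Compute predicted values, then residuals = yi - yhat_i.
Residuals: [3.8174, -1.4698, 1.4411, -1.9153, -1.9153, -1.3807, 1.4212].
SSres = sum(residual^2) = 30.0725.

30.0725


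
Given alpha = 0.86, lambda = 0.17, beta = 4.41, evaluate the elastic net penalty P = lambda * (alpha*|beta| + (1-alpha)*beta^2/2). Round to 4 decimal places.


L1 component = 0.86 * |4.41| = 3.7926.
L2 component = 0.14 * 4.41^2 / 2 = 1.3614.
Penalty = 0.17 * (3.7926 + 1.3614) = 0.17 * 5.1540 = 0.8762.

0.8762


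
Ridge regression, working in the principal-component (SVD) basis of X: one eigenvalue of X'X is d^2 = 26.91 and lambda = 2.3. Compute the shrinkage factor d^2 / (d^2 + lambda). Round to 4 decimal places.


d^2 + lambda = 26.91 + 2.3 = 29.2100.
Shrinkage factor = 26.91/29.2100 = 0.9213.

0.9213


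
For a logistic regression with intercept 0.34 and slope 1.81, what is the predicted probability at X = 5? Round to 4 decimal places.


z = 0.34 + 1.81 * 5 = 9.3900.
Sigmoid: P = 1 / (1 + exp(-9.3900)) = 0.9999.

0.9999


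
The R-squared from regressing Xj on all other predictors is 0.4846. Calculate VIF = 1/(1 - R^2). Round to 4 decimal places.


Using VIF = 1/(1 - R^2_j):
1 - 0.4846 = 0.5154.
VIF = 1.9402.

1.9402


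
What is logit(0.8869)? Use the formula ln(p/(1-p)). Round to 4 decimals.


The odds are p/(1-p) = 0.8869 / 0.1131 = 7.8417.
logit(p) = ln(7.8417) = 2.0595.

2.0595


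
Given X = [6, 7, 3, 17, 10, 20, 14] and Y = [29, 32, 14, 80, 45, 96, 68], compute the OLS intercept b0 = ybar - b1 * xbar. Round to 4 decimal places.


The slope is b1 = 4.8190.
Sample means are xbar = 11.0000 and ybar = 52.0000.
Intercept: b0 = 52.0000 - (4.8190)(11.0000) = -1.0086.

-1.0086


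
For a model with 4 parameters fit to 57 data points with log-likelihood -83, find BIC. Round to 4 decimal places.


k * ln(n) = 4 * ln(57) = 4 * 4.043051 = 16.172204.
-2 * loglik = -2 * (-83) = 166.
BIC = 16.172204 + 166 = 182.172204, which rounds to 182.1722.

182.1722


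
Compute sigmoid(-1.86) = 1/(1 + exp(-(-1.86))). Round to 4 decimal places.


exp(1.8600) = 6.4237.
1 + exp(-z) = 7.4237.
sigmoid = 1/7.4237 = 0.1347.

0.1347


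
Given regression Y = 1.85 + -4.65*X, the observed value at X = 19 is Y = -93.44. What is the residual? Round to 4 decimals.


Fitted value at X = 19 is yhat = 1.85 + -4.65*19 = -86.5000.
Residual = -93.44 - -86.5000 = -6.9400.

-6.9400


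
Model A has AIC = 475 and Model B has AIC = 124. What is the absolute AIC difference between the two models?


|AIC_A - AIC_B| = |475 - 124| = 351.
Model B is preferred (lower AIC).

351


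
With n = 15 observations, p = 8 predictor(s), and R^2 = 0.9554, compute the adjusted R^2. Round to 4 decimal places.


Adjusted R^2 = 1 - (1 - R^2) * (n-1)/(n-p-1).
(1 - R^2) = 0.0446.
(n-1)/(n-p-1) = 14/6.
(1 - R^2) * (n-1) = 0.0446 * 14 = 0.6244.
Divide by (n-p-1): 0.6244 / 6 = 0.1041.
Adj R^2 = 1 - 0.1041 = 0.8959.

0.8959


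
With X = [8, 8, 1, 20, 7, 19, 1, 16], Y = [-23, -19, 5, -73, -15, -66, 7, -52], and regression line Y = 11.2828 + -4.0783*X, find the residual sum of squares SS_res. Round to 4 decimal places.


For each point, residual = actual - predicted.
Residuals: [-1.6564, 2.3436, -2.2045, -2.7168, 2.2653, 0.2049, -0.2045, 1.9700].
Sum of squared residuals = 29.5732.

29.5732


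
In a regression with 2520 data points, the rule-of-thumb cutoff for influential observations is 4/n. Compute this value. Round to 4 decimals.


Cook's distance cutoff = 4/n = 4/2520.
= 0.0016.

0.0016


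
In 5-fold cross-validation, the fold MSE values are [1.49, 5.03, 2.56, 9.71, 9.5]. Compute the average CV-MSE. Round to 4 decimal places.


Total MSE across folds = 28.2900.
CV-MSE = 28.2900/5 = 5.6580.

5.6580


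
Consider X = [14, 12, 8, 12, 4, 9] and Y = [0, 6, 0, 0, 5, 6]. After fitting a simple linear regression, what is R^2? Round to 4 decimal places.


Fit the OLS line: b0 = 6.0437, b1 = -0.3265.
SSres = 41.9229.
SStot = 48.8333.
R^2 = 1 - 41.9229/48.8333 = 0.1415.

0.1415


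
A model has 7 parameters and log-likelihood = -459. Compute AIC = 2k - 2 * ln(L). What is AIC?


AIC = 2k - 2*loglik = 2(7) - 2(-459).
= 14 + 918 = 932.

932


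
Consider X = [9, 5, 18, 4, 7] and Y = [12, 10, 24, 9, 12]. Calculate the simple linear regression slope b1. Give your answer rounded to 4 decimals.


The sample means are xbar = 8.6000 and ybar = 13.4000.
Compute S_xx = 125.2000 and S_xy = 133.8000.
Slope b1 = S_xy / S_xx = 133.8000 / 125.2000 = 1.0687.

1.0687


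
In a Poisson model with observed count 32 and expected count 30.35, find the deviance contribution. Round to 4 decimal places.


First: ln(32/30.35) = 0.052939.
Then: 32 * 0.052939 = 1.694048.
y - mu = 32 - 30.35 = 1.65.
D = 2(1.694048 - 1.65) = 0.088096, which rounds to 0.0881.

0.0881


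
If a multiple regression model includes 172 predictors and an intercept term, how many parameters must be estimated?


Each predictor gets one coefficient, plus one intercept.
Total parameters = 172 + 1 = 173.

173


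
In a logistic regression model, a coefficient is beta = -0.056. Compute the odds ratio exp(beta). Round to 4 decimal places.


exp(-0.056) = 0.9455.
So the odds ratio is 0.9455.

0.9455


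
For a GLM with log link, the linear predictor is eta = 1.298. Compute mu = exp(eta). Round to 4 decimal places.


mu = exp(eta) = exp(1.298).
= 3.6620.

3.6620


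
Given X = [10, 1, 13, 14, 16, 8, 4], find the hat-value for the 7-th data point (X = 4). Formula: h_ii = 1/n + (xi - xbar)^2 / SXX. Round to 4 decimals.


Compute xbar = 9.4286 with n = 7 observations.
SXX = 179.7143.
Leverage = 1/7 + (4 - 9.4286)^2/179.7143 = 0.3068.

0.3068


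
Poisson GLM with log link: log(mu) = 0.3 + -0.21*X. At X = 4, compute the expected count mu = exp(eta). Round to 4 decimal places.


Linear predictor: eta = 0.3 + (-0.21)(4) = -0.5400.
Expected count: mu = exp(-0.5400) = 0.5827.

0.5827


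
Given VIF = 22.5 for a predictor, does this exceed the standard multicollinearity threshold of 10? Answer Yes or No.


Compare VIF = 22.5 to the threshold of 10.
22.5 >= 10, so the answer is Yes.

Yes


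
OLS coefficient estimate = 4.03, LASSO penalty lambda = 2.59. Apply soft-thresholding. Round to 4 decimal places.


|beta_OLS| = 4.03.
lambda = 2.59.
Since |beta| > lambda, coefficient = sign(beta)*(|beta| - lambda) = 1.4400.
Result = 1.4400.

1.4400


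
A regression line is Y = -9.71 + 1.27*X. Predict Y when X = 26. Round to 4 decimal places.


Substitute X = 26 into the equation:
Y = -9.71 + 1.27 * 26 = -9.71 + 33.0200 = 23.3100.

23.3100


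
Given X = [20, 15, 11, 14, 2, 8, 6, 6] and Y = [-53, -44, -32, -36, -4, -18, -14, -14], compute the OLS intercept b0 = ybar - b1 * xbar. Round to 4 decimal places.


The slope is b1 = -2.8665.
Sample means are xbar = 10.2500 and ybar = -26.8750.
Intercept: b0 = -26.8750 - (-2.8665)(10.2500) = 2.5062.

2.5062


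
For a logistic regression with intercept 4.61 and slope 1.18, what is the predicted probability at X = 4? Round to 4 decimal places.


Compute z = 4.61 + (1.18)(4) = 9.3300.
exp(-z) = 0.0001.
P = 1/(1 + 0.0001) = 0.9999.

0.9999


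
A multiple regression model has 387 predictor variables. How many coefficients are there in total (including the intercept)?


Including the intercept, the model has 387 predictor coefficients + 1 intercept.
Total = 388.

388


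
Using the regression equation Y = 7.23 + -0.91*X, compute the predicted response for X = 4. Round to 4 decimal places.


Predicted value:
Y = 7.23 + (-0.91)(4) = 7.23 + -3.6400 = 3.5900.

3.5900


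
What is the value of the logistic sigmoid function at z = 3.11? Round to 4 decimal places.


Compute exp(-3.1100) = 0.0446.
Sigmoid = 1 / (1 + 0.0446) = 1 / 1.0446 = 0.9573.

0.9573


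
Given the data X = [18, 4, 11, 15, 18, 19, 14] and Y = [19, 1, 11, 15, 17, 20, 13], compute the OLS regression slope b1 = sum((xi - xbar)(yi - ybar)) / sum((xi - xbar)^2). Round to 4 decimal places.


First compute the means: xbar = 14.1429, ybar = 13.7143.
Then S_xx = sum((xi - xbar)^2) = 166.8571.
S_xy = sum((xi - xbar)(yi - ybar)) = 202.2857.
b1 = S_xy / S_xx = 202.2857 / 166.8571 = 1.2123.

1.2123


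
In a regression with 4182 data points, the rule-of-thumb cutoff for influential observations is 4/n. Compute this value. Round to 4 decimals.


The threshold is 4/n.
4/4182 = 0.0010.

0.0010


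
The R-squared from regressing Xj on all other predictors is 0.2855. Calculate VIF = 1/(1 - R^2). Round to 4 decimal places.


Using VIF = 1/(1 - R^2_j):
1 - 0.2855 = 0.7145.
VIF = 1.3996.

1.3996


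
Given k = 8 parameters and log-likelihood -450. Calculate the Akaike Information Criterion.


AIC = 2k - 2*loglik = 2(8) - 2(-450).
= 16 + 900 = 916.

916


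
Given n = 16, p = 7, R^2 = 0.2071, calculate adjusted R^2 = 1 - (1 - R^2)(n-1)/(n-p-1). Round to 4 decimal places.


Plug in: Adj R^2 = 1 - (1 - 0.2071) * 15/8.
= 1 - 0.7929 * 15/8
= 1 - 11.8935 / 8
= 1 - 1.4867 = -0.4867.

-0.4867


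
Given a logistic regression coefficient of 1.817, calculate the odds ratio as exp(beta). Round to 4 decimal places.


Odds ratio = exp(beta) = exp(1.817).
= 6.1534.

6.1534


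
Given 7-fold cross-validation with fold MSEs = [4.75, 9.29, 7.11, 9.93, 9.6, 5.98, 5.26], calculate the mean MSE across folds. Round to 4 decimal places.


Add all fold MSEs: 51.9200.
Divide by k = 7: 51.9200/7 = 7.4171.

7.4171


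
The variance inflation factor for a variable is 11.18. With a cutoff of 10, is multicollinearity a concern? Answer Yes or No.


The threshold is 10.
VIF = 11.18 is >= 10.
Multicollinearity indication: Yes.

Yes


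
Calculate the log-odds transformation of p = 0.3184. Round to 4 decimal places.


The odds are p/(1-p) = 0.3184 / 0.6816 = 0.4671.
logit(p) = ln(0.4671) = -0.7611.

-0.7611


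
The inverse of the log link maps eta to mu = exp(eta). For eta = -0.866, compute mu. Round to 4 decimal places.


The inverse log link gives:
mu = exp(-0.866) = 0.4206.

0.4206


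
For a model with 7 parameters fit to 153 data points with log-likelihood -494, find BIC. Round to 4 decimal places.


k * ln(n) = 7 * ln(153) = 7 * 5.030438 = 35.213066.
-2 * loglik = -2 * (-494) = 988.
BIC = 35.213066 + 988 = 1023.213066, which rounds to 1023.2131.

1023.2131


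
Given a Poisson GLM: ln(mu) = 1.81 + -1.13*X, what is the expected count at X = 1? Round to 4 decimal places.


Linear predictor: eta = 1.81 + (-1.13)(1) = 0.6800.
Expected count: mu = exp(0.6800) = 1.9739.

1.9739


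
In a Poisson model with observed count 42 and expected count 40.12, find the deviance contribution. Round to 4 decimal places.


Compute y*ln(y/mu) = 42*ln(42/40.12) = 42*0.045795 = 1.923390.
y - mu = 1.88.
D = 2*(1.923390 - (1.88)) = 0.086780, which rounds to 0.0868.

0.0868


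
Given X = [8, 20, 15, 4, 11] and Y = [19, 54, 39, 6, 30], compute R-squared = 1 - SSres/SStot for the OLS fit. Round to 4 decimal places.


Fit the OLS line: b0 = -4.7911, b1 = 2.9648.
SSres = 6.6097.
SStot = 1353.2000.
R^2 = 1 - 6.6097/1353.2000 = 0.9951.

0.9951


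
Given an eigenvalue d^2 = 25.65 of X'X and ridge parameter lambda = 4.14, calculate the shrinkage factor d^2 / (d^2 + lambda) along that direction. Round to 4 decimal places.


Denominator = d^2 + lambda = 25.65 + 4.14 = 29.7900.
Shrinkage = 25.65 / 29.7900 = 0.8610.

0.8610


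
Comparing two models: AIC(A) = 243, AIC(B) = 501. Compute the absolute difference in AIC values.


Absolute difference = |243 - 501| = 258.
The model with lower AIC (A) is preferred.

258
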